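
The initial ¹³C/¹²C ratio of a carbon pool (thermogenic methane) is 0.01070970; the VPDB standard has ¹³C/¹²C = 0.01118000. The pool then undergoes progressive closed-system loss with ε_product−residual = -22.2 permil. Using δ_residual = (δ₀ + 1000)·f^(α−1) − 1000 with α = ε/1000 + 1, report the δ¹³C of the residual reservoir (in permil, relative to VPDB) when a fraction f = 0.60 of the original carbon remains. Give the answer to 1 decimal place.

δ₀ = (0.01070970/0.01118000 − 1)×1000 = (0.957934 − 1)×1000 = -42.066 permil
α − 1 = ε/1000 = -0.0222
f^(α−1) = 0.60^(-0.0222) = 1.011405
δ_res = (-42.066 + 1000) × 1.011405 − 1000 = 968.859 − 1000 = -31.14 permil

-31.1 permil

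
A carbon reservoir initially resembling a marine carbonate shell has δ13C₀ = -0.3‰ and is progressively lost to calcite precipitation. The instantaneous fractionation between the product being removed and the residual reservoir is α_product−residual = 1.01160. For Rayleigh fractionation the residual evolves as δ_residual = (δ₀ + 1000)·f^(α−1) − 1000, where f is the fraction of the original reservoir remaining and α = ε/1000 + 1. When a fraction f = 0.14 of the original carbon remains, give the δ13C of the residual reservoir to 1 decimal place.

Rayleigh residual: δ_res = (δ₀ + 1000)·f^(α−1) − 1000
α − 1 = 0.01160
f^(α−1) = 0.14^(0.01160) = 0.977451
δ_res = (-0.3 + 1000) × 0.977451 − 1000 = 977.158 − 1000 = -22.84‰

-22.8‰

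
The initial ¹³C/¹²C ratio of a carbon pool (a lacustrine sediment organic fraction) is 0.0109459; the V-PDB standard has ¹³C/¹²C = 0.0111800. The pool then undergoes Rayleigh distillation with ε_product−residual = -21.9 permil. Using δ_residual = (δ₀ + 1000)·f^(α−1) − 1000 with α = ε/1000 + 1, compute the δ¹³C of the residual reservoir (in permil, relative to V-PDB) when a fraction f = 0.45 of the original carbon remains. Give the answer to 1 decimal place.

-3.7 permil

δ₀ = (0.0109459/0.0111800 − 1)×1000 = (0.979061 − 1)×1000 = -20.939 permil
α − 1 = ε/1000 = -0.0219
f^(α−1) = 0.45^(-0.0219) = 1.017641
δ_res = (-20.939 + 1000) × 1.017641 − 1000 = 996.333 − 1000 = -3.67 permil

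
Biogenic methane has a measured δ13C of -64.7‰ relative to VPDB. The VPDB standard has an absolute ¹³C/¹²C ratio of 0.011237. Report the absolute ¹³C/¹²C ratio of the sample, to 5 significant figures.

R_sample = R_standard × (δ13C/1000 + 1)
R_sample = 0.011237 × (-64.7/1000 + 1) = 0.011237 × 0.935300
R_sample = 0.0105100

0.010510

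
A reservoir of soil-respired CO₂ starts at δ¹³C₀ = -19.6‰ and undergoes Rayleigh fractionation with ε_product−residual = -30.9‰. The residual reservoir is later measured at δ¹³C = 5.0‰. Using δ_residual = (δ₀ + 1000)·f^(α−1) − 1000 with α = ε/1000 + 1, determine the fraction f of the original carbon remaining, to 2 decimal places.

0.45

α − 1 = ε/1000 = -0.0309
(δ_res + 1000)/(δ₀ + 1000) = (5.0 + 1000)/(-19.6 + 1000) = 1005.0/980.4 = 1.025092
f = 1.025092^(1/-0.0309) = exp(ln(1.025092)/-0.0309) = exp(0.02478/-0.0309)
f = exp(-0.8020) = 0.4484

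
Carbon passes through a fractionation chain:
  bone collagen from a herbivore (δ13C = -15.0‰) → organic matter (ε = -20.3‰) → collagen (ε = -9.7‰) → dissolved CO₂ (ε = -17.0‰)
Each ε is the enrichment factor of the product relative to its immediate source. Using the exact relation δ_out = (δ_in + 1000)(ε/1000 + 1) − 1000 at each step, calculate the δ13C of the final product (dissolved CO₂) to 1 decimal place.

-60.6‰

step 1: δ = (-15.00 + 1000)·(-20.3/1000 + 1) − 1000 = -35.00‰
step 2: δ = (-35.00 + 1000)·(-9.7/1000 + 1) − 1000 = -44.36‰
step 3: δ = (-44.36 + 1000)·(-17.0/1000 + 1) − 1000 = -60.60‰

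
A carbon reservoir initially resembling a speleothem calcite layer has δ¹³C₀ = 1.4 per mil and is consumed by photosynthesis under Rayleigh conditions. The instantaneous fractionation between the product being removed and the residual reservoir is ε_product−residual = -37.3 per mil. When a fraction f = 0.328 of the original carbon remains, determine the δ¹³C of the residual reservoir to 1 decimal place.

43.9 per mil

Rayleigh residual: δ_res = (δ₀ + 1000)·f^(α−1) − 1000
α = ε/1000 + 1 = 0.96270, so α − 1 = -0.03730
f^(α−1) = 0.328^(-0.03730) = 1.042456
δ_res = (1.4 + 1000) × 1.042456 − 1000 = 1043.916 − 1000 = 43.92 per mil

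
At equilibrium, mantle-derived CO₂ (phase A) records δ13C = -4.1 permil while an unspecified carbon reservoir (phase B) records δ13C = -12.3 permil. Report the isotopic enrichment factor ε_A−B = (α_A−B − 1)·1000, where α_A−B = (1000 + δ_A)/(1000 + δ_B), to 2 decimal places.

8.30 permil

α_A−B = (1000 + -4.1) / (1000 + -12.3) = 995.9 / 987.7 = 1.008302
ε_A−B = (1.008302 − 1) × 1000 = 8.302 permil
(The approximation ε ≈ δ_A − δ_B would give 8.2 permil.)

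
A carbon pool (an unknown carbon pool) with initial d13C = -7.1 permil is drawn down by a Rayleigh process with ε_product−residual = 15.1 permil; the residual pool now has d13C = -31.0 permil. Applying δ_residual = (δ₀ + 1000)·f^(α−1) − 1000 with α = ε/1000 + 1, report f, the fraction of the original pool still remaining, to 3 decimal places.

0.199

α − 1 = ε/1000 = 0.0151
(δ_res + 1000)/(δ₀ + 1000) = (-31.0 + 1000)/(-7.1 + 1000) = 969.0/992.9 = 0.975929
f = 0.975929^(1/0.0151) = exp(ln(0.975929)/0.0151) = exp(-0.02437/0.0151)
f = exp(-1.6136) = 0.1992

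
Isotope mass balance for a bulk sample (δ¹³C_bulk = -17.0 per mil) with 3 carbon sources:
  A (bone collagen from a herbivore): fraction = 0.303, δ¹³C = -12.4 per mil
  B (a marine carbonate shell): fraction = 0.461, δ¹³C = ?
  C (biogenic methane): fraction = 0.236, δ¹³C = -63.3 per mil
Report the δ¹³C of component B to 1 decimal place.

3.7 per mil

Isotope mass balance: δ_bulk = Σ fᵢ·δᵢ.
-17.0 = 0.303×(-12.4) + 0.461×δ_B + 0.236×(-63.3)
0.461·δ_B = -17.0 − (-18.696) = 1.696
δ_B = 1.696 / 0.461 = 3.68 per mil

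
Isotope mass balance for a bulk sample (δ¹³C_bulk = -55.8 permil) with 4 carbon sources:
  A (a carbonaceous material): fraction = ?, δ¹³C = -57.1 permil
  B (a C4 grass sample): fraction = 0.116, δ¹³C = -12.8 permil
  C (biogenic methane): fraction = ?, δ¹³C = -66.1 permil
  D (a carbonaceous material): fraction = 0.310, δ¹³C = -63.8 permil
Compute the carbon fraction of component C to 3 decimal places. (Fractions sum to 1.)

0.196

Let f_C and f_A be the unknown fractions; fractions sum to 1 so f_C + f_A = 0.574.
Mass balance: Σ fᵢ·δᵢ = δ_bulk ⇒ f_C·(-66.1) + f_A·(-57.1) = -55.8 − (-21.263) = -34.537
Substitute f_A = 0.574 − f_C:
f_C·(-66.1 − -57.1) = -34.537 − 0.574×(-57.1) = -1.762
f_C = -1.762 / -9.0 = 0.1958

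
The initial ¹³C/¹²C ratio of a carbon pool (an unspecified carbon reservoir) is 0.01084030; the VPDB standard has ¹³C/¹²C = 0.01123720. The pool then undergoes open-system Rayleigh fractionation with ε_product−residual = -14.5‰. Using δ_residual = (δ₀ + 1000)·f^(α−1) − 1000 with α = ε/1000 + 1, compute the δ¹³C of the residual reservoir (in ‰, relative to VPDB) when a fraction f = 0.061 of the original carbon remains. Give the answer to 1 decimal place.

4.6‰

δ₀ = (0.01084030/0.01123720 − 1)×1000 = (0.964680 − 1)×1000 = -35.320‰
α − 1 = ε/1000 = -0.0145
f^(α−1) = 0.061^(-0.0145) = 1.041388
δ_res = (-35.320 + 1000) × 1.041388 − 1000 = 1004.606 − 1000 = 4.61‰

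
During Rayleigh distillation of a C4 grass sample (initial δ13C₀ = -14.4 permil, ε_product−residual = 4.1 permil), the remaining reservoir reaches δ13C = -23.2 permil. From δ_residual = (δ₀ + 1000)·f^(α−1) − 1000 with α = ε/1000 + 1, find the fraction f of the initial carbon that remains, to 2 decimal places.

α − 1 = ε/1000 = 0.0041
(δ_res + 1000)/(δ₀ + 1000) = (-23.2 + 1000)/(-14.4 + 1000) = 976.8/985.6 = 0.991071
f = 0.991071^(1/0.0041) = exp(ln(0.991071)/0.0041) = exp(-0.00897/0.0041)
f = exp(-2.1875) = 0.1122

0.11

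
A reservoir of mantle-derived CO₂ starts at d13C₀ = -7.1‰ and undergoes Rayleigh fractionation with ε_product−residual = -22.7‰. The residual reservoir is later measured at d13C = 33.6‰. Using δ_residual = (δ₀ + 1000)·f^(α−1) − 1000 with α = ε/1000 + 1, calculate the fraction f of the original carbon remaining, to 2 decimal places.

0.17

α − 1 = ε/1000 = -0.0227
(δ_res + 1000)/(δ₀ + 1000) = (33.6 + 1000)/(-7.1 + 1000) = 1033.6/992.9 = 1.040991
f = 1.040991^(1/-0.0227) = exp(ln(1.040991)/-0.0227) = exp(0.04017/-0.0227)
f = exp(-1.7697) = 0.1704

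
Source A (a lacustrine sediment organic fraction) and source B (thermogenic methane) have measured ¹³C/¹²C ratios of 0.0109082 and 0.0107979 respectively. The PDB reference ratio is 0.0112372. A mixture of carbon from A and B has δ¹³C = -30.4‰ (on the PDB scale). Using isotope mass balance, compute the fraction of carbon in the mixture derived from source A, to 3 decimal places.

0.886

δ_A = (0.0109082/0.0112372 − 1)×1000 = (0.970722 − 1)×1000 = -29.278‰
δ_B = (0.0107979/0.0112372 − 1)×1000 = (0.960907 − 1)×1000 = -39.093‰
f_A = (δ_mix − δ_B)/(δ_A − δ_B) = (-30.4 − (-39.093))/(-29.278 − (-39.093))
f_A = 8.693 / 9.816 = 0.8857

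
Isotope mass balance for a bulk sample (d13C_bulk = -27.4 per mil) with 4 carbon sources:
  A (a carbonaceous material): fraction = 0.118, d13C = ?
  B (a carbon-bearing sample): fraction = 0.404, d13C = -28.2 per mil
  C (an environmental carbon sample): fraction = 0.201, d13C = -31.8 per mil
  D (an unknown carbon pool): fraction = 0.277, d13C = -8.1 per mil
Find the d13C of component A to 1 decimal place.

Isotope mass balance: δ_bulk = Σ fᵢ·δᵢ.
-27.4 = 0.118×δ_A + 0.404×(-28.2) + 0.201×(-31.8) + 0.277×(-8.1)
0.118·δ_A = -27.4 − (-20.028) = -7.372
δ_A = -7.372 / 0.118 = -62.47 per mil

-62.5 per mil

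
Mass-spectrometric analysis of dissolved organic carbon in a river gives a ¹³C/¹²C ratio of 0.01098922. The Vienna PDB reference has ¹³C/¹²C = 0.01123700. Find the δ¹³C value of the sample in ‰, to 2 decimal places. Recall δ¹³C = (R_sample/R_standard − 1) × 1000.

δ¹³C = (R_sample / R_standard − 1) × 1000
R_sample / R_standard = 0.01098922 / 0.01123700 = 0.977950
δ¹³C = (0.977950 − 1) × 1000 = -22.050‰

-22.05‰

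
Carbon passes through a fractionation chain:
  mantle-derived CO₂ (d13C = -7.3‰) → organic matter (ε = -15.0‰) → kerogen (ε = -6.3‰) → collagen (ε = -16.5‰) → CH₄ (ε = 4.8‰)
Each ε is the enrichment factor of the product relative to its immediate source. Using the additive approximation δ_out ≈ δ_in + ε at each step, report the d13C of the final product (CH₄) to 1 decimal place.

-40.3‰

step 1: δ ≈ -7.3 + (-15.0) = -22.3‰
step 2: δ ≈ -22.3 + (-6.3) = -28.6‰
step 3: δ ≈ -28.6 + (-16.5) = -45.1‰
step 4: δ ≈ -45.1 + (4.8) = -40.3‰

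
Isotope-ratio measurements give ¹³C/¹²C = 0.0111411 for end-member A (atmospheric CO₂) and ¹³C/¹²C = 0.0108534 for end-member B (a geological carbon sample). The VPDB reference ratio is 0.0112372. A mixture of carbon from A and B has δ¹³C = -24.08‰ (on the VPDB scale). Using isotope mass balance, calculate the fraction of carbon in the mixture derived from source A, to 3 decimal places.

0.393

δ_A = (0.0111411/0.0112372 − 1)×1000 = (0.991448 − 1)×1000 = -8.552‰
δ_B = (0.0108534/0.0112372 − 1)×1000 = (0.965846 − 1)×1000 = -34.154‰
f_A = (δ_mix − δ_B)/(δ_A − δ_B) = (-24.08 − (-34.154))/(-8.552 − (-34.154))
f_A = 10.074 / 25.602 = 0.3935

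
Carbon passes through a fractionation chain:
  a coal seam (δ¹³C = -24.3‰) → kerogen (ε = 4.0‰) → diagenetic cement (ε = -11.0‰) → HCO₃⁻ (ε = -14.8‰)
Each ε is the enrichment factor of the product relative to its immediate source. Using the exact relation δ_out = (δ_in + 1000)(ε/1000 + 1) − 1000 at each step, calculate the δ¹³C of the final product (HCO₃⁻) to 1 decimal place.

-45.5‰

step 1: δ = (-24.30 + 1000)·(4.0/1000 + 1) − 1000 = -20.40‰
step 2: δ = (-20.40 + 1000)·(-11.0/1000 + 1) − 1000 = -31.17‰
step 3: δ = (-31.17 + 1000)·(-14.8/1000 + 1) − 1000 = -45.51‰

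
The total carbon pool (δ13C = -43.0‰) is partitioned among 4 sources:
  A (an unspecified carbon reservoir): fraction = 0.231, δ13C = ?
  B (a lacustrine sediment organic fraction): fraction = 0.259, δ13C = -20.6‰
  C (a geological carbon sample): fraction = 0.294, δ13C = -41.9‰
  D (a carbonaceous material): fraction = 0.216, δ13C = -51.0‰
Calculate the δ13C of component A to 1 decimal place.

Isotope mass balance: δ_bulk = Σ fᵢ·δᵢ.
-43.0 = 0.231×δ_A + 0.259×(-20.6) + 0.294×(-41.9) + 0.216×(-51.0)
0.231·δ_A = -43.0 − (-28.670) = -14.330
δ_A = -14.330 / 0.231 = -62.03‰

-62.0‰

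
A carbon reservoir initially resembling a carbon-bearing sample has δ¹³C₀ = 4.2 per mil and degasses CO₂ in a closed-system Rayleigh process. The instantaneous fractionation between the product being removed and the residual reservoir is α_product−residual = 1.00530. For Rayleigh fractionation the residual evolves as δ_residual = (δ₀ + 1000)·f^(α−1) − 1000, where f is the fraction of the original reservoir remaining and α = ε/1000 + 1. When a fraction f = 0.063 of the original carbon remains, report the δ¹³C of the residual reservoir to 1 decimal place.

Rayleigh residual: δ_res = (δ₀ + 1000)·f^(α−1) − 1000
α − 1 = 0.00530
f^(α−1) = 0.063^(0.00530) = 0.985454
δ_res = (4.2 + 1000) × 0.985454 − 1000 = 989.593 − 1000 = -10.41 per mil

-10.4 per mil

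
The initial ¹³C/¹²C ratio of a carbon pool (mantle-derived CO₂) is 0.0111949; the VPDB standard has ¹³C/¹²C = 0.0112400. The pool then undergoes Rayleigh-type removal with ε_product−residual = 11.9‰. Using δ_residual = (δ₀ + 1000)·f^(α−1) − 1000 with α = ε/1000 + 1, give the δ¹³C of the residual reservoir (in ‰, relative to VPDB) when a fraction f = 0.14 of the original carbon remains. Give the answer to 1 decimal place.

-27.0‰

δ₀ = (0.0111949/0.0112400 − 1)×1000 = (0.995988 − 1)×1000 = -4.012‰
α − 1 = ε/1000 = 0.0119
f^(α−1) = 0.14^(0.0119) = 0.976875
δ_res = (-4.012 + 1000) × 0.976875 − 1000 = 972.955 − 1000 = -27.04‰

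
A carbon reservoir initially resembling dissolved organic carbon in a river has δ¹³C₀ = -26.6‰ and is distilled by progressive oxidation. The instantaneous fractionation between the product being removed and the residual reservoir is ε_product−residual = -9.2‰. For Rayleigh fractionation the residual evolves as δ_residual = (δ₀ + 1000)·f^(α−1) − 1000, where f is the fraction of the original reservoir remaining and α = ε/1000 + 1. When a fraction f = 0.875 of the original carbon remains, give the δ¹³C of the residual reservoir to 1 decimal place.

-25.4‰

Rayleigh residual: δ_res = (δ₀ + 1000)·f^(α−1) − 1000
α = ε/1000 + 1 = 0.99080, so α − 1 = -0.00920
f^(α−1) = 0.875^(-0.00920) = 1.001229
δ_res = (-26.6 + 1000) × 1.001229 − 1000 = 974.597 − 1000 = -25.40‰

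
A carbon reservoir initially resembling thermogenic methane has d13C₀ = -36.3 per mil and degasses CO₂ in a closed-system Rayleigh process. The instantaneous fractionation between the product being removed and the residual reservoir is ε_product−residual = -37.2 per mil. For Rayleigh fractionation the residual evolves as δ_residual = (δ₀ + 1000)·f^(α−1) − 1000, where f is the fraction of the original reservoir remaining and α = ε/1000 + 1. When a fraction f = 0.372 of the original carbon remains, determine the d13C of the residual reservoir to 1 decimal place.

Rayleigh residual: δ_res = (δ₀ + 1000)·f^(α−1) − 1000
α = ε/1000 + 1 = 0.96280, so α − 1 = -0.03720
f^(α−1) = 0.372^(-0.03720) = 1.037471
δ_res = (-36.3 + 1000) × 1.037471 − 1000 = 999.810 − 1000 = -0.19 per mil

-0.2 per mil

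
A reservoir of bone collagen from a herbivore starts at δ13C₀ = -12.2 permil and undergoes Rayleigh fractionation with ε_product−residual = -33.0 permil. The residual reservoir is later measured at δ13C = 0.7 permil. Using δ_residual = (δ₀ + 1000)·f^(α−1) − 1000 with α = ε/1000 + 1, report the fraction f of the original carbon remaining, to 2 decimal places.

α − 1 = ε/1000 = -0.0330
(δ_res + 1000)/(δ₀ + 1000) = (0.7 + 1000)/(-12.2 + 1000) = 1000.7/987.8 = 1.013059
f = 1.013059^(1/-0.0330) = exp(ln(1.013059)/-0.0330) = exp(0.01297/-0.0330)
f = exp(-0.3932) = 0.6749

0.67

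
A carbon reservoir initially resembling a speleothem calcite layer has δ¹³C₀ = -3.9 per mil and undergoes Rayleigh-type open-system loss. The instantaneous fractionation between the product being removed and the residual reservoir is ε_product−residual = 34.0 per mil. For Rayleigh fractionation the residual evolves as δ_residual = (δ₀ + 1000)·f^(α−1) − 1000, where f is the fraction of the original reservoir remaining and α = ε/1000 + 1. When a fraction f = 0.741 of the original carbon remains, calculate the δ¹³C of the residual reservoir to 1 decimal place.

Rayleigh residual: δ_res = (δ₀ + 1000)·f^(α−1) − 1000
α = ε/1000 + 1 = 1.03400, so α − 1 = 0.03400
f^(α−1) = 0.741^(0.03400) = 0.989860
δ_res = (-3.9 + 1000) × 0.989860 − 1000 = 986.000 − 1000 = -14.00 per mil

-14.0 per mil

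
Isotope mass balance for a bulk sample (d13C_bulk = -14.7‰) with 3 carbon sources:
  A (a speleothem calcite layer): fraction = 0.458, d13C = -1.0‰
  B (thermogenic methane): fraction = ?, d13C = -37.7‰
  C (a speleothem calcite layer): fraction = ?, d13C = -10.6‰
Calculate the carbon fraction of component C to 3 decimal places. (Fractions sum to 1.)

Let f_C and f_B be the unknown fractions; fractions sum to 1 so f_C + f_B = 0.542.
Mass balance: Σ fᵢ·δᵢ = δ_bulk ⇒ f_C·(-10.6) + f_B·(-37.7) = -14.7 − (-0.458) = -14.242
Substitute f_B = 0.542 − f_C:
f_C·(-10.6 − -37.7) = -14.242 − 0.542×(-37.7) = 6.191
f_C = 6.191 / 27.1 = 0.2285

0.228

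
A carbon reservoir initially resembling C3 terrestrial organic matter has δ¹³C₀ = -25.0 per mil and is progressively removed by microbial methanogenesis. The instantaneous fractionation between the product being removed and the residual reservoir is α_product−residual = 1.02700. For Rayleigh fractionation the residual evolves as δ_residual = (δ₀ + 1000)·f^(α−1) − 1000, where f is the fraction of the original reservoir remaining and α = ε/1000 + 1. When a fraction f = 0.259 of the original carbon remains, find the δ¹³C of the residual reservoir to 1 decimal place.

Rayleigh residual: δ_res = (δ₀ + 1000)·f^(α−1) − 1000
α − 1 = 0.02700
f^(α−1) = 0.259^(0.02700) = 0.964182
δ_res = (-25.0 + 1000) × 0.964182 − 1000 = 940.078 − 1000 = -59.92 per mil

-59.9 per mil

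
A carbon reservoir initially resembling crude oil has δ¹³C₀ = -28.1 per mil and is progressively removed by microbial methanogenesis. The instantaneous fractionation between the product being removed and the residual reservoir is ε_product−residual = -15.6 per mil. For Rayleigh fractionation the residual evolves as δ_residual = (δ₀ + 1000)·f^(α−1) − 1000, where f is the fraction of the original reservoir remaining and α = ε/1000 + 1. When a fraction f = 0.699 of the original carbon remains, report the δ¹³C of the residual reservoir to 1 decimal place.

Rayleigh residual: δ_res = (δ₀ + 1000)·f^(α−1) − 1000
α = ε/1000 + 1 = 0.98440, so α − 1 = -0.01560
f^(α−1) = 0.699^(-0.01560) = 1.005602
δ_res = (-28.1 + 1000) × 1.005602 − 1000 = 977.345 − 1000 = -22.66 per mil

-22.7 per mil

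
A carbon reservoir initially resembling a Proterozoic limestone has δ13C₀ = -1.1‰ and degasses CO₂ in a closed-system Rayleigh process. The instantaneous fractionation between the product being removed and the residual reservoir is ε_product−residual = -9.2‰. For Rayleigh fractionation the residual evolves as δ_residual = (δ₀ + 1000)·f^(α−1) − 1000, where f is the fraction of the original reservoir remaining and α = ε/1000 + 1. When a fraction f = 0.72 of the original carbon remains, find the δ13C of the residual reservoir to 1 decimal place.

Rayleigh residual: δ_res = (δ₀ + 1000)·f^(α−1) − 1000
α = ε/1000 + 1 = 0.99080, so α − 1 = -0.00920
f^(α−1) = 0.72^(-0.00920) = 1.003027
δ_res = (-1.1 + 1000) × 1.003027 − 1000 = 1001.923 − 1000 = 1.92‰

1.9‰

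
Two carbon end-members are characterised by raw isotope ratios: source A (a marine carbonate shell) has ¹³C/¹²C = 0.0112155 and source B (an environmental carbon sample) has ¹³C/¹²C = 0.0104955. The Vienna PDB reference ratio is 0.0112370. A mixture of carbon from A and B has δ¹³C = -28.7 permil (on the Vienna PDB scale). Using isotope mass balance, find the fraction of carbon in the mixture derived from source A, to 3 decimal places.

δ_A = (0.0112155/0.0112370 − 1)×1000 = (0.998087 − 1)×1000 = -1.913 permil
δ_B = (0.0104955/0.0112370 − 1)×1000 = (0.934013 − 1)×1000 = -65.987 permil
f_A = (δ_mix − δ_B)/(δ_A − δ_B) = (-28.7 − (-65.987))/(-1.913 − (-65.987))
f_A = 37.287 / 64.074 = 0.5819

0.582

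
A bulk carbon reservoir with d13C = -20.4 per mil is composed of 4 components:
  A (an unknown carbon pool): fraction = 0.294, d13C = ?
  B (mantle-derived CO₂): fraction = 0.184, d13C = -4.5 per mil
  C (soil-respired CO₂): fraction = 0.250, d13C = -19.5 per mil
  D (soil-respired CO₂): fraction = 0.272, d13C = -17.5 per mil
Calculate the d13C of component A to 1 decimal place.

Isotope mass balance: δ_bulk = Σ fᵢ·δᵢ.
-20.4 = 0.294×δ_A + 0.184×(-4.5) + 0.250×(-19.5) + 0.272×(-17.5)
0.294·δ_A = -20.4 − (-10.463) = -9.937
δ_A = -9.937 / 0.294 = -33.80 per mil

-33.8 per mil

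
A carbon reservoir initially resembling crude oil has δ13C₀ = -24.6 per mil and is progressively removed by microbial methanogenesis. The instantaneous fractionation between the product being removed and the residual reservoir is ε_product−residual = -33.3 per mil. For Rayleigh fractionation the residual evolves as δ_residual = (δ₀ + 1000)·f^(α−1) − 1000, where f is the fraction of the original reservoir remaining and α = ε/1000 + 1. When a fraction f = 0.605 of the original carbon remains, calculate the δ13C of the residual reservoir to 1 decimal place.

-8.1 per mil

Rayleigh residual: δ_res = (δ₀ + 1000)·f^(α−1) − 1000
α = ε/1000 + 1 = 0.96670, so α − 1 = -0.03330
f^(α−1) = 0.605^(-0.03330) = 1.016875
δ_res = (-24.6 + 1000) × 1.016875 − 1000 = 991.860 − 1000 = -8.14 per mil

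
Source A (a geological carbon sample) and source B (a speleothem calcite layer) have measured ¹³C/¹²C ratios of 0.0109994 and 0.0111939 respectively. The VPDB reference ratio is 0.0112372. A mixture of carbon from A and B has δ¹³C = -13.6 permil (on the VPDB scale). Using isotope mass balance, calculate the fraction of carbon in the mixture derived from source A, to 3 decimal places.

δ_A = (0.0109994/0.0112372 − 1)×1000 = (0.978838 − 1)×1000 = -21.162 permil
δ_B = (0.0111939/0.0112372 − 1)×1000 = (0.996147 − 1)×1000 = -3.853 permil
f_A = (δ_mix − δ_B)/(δ_A − δ_B) = (-13.6 − (-3.853))/(-21.162 − (-3.853))
f_A = -9.747 / -17.309 = 0.5631

0.563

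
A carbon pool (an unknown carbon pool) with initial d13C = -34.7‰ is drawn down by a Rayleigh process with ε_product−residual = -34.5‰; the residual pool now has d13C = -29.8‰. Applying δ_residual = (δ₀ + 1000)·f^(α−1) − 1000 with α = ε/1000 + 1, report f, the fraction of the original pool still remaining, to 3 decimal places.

α − 1 = ε/1000 = -0.0345
(δ_res + 1000)/(δ₀ + 1000) = (-29.8 + 1000)/(-34.7 + 1000) = 970.2/965.3 = 1.005076
f = 1.005076^(1/-0.0345) = exp(ln(1.005076)/-0.0345) = exp(0.00506/-0.0345)
f = exp(-0.1468) = 0.8635

0.863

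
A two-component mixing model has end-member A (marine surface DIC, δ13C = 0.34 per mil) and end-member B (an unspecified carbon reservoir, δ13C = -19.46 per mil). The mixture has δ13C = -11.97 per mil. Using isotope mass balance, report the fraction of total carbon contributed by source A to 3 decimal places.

0.378

δ_mix = f_A·δ_A + (1 − f_A)·δ_B  ⇒  f_A = (δ_mix − δ_B)/(δ_A − δ_B)
f_A = (-11.97 − (-19.46)) / (0.34 − (-19.46))
f_A = 7.49 / 19.80 = 0.3783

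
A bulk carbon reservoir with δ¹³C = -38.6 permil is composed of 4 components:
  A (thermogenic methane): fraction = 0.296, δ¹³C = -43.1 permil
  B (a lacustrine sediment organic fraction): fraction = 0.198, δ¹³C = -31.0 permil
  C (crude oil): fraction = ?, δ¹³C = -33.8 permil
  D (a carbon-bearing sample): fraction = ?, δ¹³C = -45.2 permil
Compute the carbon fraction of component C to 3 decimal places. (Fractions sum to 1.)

0.278

Let f_C and f_D be the unknown fractions; fractions sum to 1 so f_C + f_D = 0.506.
Mass balance: Σ fᵢ·δᵢ = δ_bulk ⇒ f_C·(-33.8) + f_D·(-45.2) = -38.6 − (-18.896) = -19.704
Substitute f_D = 0.506 − f_C:
f_C·(-33.8 − -45.2) = -19.704 − 0.506×(-45.2) = 3.167
f_C = 3.167 / 11.4 = 0.2778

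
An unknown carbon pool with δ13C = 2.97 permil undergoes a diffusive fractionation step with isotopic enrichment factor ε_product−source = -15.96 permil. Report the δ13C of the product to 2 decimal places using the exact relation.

Exactly, δ_product = (δ_source + 1000)·(ε/1000 + 1) − 1000.
δ_product = (2.97 + 1000) × (-15.96/1000 + 1) − 1000
δ_product = -13.037 permil

-13.04 permil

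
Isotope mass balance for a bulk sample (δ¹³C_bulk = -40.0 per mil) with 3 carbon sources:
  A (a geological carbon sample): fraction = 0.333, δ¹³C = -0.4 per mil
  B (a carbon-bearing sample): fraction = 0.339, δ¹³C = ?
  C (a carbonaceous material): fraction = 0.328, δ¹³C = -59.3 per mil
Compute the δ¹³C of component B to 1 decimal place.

-60.2 per mil

Isotope mass balance: δ_bulk = Σ fᵢ·δᵢ.
-40.0 = 0.333×(-0.4) + 0.339×δ_B + 0.328×(-59.3)
0.339·δ_B = -40.0 − (-19.584) = -20.416
δ_B = -20.416 / 0.339 = -60.23 per mil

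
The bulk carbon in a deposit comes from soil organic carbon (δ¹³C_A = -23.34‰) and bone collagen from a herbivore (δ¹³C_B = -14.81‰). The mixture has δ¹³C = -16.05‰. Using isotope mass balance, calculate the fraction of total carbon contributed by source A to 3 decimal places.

0.145

δ_mix = f_A·δ_A + (1 − f_A)·δ_B  ⇒  f_A = (δ_mix − δ_B)/(δ_A − δ_B)
f_A = (-16.05 − (-14.81)) / (-23.34 − (-14.81))
f_A = -1.24 / -8.53 = 0.1454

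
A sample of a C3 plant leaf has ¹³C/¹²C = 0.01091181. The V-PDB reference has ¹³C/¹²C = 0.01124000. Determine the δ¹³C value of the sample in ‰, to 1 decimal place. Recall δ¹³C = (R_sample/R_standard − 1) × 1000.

δ¹³C = (R_sample / R_standard − 1) × 1000
R_sample / R_standard = 0.01091181 / 0.01124000 = 0.970802
δ¹³C = (0.970802 − 1) × 1000 = -29.20‰

-29.2‰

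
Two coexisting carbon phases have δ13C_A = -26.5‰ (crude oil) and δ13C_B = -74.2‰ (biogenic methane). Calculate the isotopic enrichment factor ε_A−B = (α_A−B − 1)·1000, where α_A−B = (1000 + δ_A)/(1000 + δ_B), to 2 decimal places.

51.52‰

α_A−B = (1000 + -26.5) / (1000 + -74.2) = 973.5 / 925.8 = 1.051523
ε_A−B = (1.051523 − 1) × 1000 = 51.523‰
(The approximation ε ≈ δ_A − δ_B would give 47.7‰.)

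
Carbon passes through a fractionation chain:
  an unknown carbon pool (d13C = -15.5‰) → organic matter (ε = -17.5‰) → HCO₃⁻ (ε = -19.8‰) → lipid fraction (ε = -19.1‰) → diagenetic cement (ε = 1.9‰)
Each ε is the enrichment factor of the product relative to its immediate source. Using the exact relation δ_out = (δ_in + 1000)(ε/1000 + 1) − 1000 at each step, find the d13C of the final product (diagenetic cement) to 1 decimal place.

-68.2‰

step 1: δ = (-15.50 + 1000)·(-17.5/1000 + 1) − 1000 = -32.73‰
step 2: δ = (-32.73 + 1000)·(-19.8/1000 + 1) − 1000 = -51.88‰
step 3: δ = (-51.88 + 1000)·(-19.1/1000 + 1) − 1000 = -69.99‰
step 4: δ = (-69.99 + 1000)·(1.9/1000 + 1) − 1000 = -68.22‰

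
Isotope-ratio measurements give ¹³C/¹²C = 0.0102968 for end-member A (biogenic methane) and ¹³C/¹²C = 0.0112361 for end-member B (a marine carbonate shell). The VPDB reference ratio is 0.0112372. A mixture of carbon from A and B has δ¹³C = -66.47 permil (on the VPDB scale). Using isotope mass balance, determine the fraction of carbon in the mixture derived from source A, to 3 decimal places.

0.794

δ_A = (0.0102968/0.0112372 − 1)×1000 = (0.916314 − 1)×1000 = -83.686 permil
δ_B = (0.0112361/0.0112372 − 1)×1000 = (0.999902 − 1)×1000 = -0.098 permil
f_A = (δ_mix − δ_B)/(δ_A − δ_B) = (-66.47 − (-0.098))/(-83.686 − (-0.098))
f_A = -66.372 / -83.588 = 0.7940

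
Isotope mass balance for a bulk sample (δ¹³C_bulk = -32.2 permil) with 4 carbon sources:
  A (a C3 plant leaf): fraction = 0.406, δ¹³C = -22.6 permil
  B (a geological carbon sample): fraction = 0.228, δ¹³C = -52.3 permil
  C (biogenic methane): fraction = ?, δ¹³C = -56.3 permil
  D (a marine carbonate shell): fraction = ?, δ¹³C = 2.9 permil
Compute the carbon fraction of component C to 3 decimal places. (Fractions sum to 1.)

Let f_C and f_D be the unknown fractions; fractions sum to 1 so f_C + f_D = 0.366.
Mass balance: Σ fᵢ·δᵢ = δ_bulk ⇒ f_C·(-56.3) + f_D·(2.9) = -32.2 − (-21.100) = -11.100
Substitute f_D = 0.366 − f_C:
f_C·(-56.3 − 2.9) = -11.100 − 0.366×(2.9) = -12.161
f_C = -12.161 / -59.2 = 0.2054

0.205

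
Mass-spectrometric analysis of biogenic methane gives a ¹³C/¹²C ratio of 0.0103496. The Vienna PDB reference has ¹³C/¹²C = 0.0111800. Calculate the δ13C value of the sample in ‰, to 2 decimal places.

δ13C = (R_sample / R_standard − 1) × 1000
R_sample / R_standard = 0.0103496 / 0.0111800 = 0.925725
δ13C = (0.925725 − 1) × 1000 = -74.275‰

-74.28‰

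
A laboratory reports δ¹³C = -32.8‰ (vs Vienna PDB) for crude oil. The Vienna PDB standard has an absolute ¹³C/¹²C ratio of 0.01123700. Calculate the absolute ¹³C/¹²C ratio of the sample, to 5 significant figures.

0.010868

R_sample = R_standard × (δ¹³C/1000 + 1)
R_sample = 0.01123700 × (-32.8/1000 + 1) = 0.01123700 × 0.967200
R_sample = 0.0108684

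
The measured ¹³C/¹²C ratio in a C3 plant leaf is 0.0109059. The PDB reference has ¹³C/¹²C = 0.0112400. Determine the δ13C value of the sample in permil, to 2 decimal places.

δ13C = (R_sample / R_standard − 1) × 1000
R_sample / R_standard = 0.0109059 / 0.0112400 = 0.970276
δ13C = (0.970276 − 1) × 1000 = -29.724 permil

-29.72 permil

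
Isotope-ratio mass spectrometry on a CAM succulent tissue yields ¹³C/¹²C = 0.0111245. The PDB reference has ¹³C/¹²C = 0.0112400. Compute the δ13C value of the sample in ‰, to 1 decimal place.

-10.3‰

δ13C = (R_sample / R_standard − 1) × 1000
R_sample / R_standard = 0.0111245 / 0.0112400 = 0.989724
δ13C = (0.989724 − 1) × 1000 = -10.28‰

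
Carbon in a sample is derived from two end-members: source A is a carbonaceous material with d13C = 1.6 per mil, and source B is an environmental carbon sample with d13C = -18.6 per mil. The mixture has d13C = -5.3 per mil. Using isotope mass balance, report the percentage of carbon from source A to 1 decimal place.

δ_mix = f_A·δ_A + (1 − f_A)·δ_B  ⇒  f_A = (δ_mix − δ_B)/(δ_A − δ_B)
f_A = (-5.3 − (-18.6)) / (1.6 − (-18.6))
f_A = 13.3 / 20.2 = 0.6584

65.8%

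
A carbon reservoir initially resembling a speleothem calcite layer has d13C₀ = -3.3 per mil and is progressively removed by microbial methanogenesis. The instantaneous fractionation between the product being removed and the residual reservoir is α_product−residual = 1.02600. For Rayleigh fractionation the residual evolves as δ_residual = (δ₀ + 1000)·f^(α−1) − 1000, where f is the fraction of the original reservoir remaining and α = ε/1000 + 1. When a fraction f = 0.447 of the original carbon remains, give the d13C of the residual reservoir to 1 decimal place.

-23.9 per mil

Rayleigh residual: δ_res = (δ₀ + 1000)·f^(α−1) − 1000
α − 1 = 0.02600
f^(α−1) = 0.447^(0.02600) = 0.979283
δ_res = (-3.3 + 1000) × 0.979283 − 1000 = 976.051 − 1000 = -23.95 per mil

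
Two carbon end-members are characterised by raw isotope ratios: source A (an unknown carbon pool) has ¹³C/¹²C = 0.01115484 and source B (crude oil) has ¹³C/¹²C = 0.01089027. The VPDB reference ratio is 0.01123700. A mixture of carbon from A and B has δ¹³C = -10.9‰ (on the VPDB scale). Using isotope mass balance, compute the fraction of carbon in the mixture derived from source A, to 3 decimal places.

δ_A = (0.01115484/0.01123700 − 1)×1000 = (0.992688 − 1)×1000 = -7.312‰
δ_B = (0.01089027/0.01123700 − 1)×1000 = (0.969144 − 1)×1000 = -30.856‰
f_A = (δ_mix − δ_B)/(δ_A − δ_B) = (-10.9 − (-30.856))/(-7.312 − (-30.856))
f_A = 19.956 / 23.545 = 0.8476

0.848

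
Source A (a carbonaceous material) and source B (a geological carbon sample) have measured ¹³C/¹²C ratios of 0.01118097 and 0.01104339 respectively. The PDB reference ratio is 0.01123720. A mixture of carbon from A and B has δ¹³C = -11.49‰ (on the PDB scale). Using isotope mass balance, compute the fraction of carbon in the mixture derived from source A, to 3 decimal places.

0.470

δ_A = (0.01118097/0.01123720 − 1)×1000 = (0.994996 − 1)×1000 = -5.004‰
δ_B = (0.01104339/0.01123720 − 1)×1000 = (0.982753 − 1)×1000 = -17.247‰
f_A = (δ_mix − δ_B)/(δ_A − δ_B) = (-11.49 − (-17.247))/(-5.004 − (-17.247))
f_A = 5.757 / 12.243 = 0.4702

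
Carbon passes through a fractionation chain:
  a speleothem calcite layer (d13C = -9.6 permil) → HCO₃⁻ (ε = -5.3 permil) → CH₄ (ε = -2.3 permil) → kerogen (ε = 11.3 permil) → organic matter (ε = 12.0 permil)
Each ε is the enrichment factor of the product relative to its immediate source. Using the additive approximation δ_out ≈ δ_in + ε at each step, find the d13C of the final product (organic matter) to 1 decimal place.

6.1 permil

step 1: δ ≈ -9.6 + (-5.3) = -14.9 permil
step 2: δ ≈ -14.9 + (-2.3) = -17.2 permil
step 3: δ ≈ -17.2 + (11.3) = -5.9 permil
step 4: δ ≈ -5.9 + (12.0) = 6.1 permil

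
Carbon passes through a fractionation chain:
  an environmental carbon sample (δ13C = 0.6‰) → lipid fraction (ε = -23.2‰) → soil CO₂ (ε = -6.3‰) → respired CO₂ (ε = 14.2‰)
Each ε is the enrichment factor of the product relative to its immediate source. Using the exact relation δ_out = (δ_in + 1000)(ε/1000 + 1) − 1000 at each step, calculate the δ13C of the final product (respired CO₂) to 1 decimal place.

step 1: δ = (0.60 + 1000)·(-23.2/1000 + 1) − 1000 = -22.61‰
step 2: δ = (-22.61 + 1000)·(-6.3/1000 + 1) − 1000 = -28.77‰
step 3: δ = (-28.77 + 1000)·(14.2/1000 + 1) − 1000 = -14.98‰

-15.0‰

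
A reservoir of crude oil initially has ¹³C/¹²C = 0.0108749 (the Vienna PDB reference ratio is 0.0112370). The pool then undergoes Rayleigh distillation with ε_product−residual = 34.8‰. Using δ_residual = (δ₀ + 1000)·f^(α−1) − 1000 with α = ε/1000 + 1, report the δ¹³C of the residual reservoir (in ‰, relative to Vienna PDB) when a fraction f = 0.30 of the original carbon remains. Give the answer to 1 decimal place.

δ₀ = (0.0108749/0.0112370 − 1)×1000 = (0.967776 − 1)×1000 = -32.224‰
α − 1 = ε/1000 = 0.0348
f^(α−1) = 0.30^(0.0348) = 0.958967
δ_res = (-32.224 + 1000) × 0.958967 − 1000 = 928.066 − 1000 = -71.93‰

-71.9‰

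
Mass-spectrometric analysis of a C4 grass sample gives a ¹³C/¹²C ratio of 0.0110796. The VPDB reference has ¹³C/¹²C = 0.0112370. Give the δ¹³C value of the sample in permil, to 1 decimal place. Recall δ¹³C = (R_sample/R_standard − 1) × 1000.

-14.0 permil

δ¹³C = (R_sample / R_standard − 1) × 1000
R_sample / R_standard = 0.0110796 / 0.0112370 = 0.985993
δ¹³C = (0.985993 − 1) × 1000 = -14.01 permil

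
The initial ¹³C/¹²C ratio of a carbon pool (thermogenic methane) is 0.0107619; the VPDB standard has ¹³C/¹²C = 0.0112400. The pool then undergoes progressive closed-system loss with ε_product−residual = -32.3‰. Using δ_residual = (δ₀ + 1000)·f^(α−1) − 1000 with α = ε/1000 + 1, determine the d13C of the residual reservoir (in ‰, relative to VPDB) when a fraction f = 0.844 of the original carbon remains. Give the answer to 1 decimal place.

δ₀ = (0.0107619/0.0112400 − 1)×1000 = (0.957464 − 1)×1000 = -42.536‰
α − 1 = ε/1000 = -0.0323
f^(α−1) = 0.844^(-0.0323) = 1.005493
δ_res = (-42.536 + 1000) × 1.005493 − 1000 = 962.724 − 1000 = -37.28‰

-37.3‰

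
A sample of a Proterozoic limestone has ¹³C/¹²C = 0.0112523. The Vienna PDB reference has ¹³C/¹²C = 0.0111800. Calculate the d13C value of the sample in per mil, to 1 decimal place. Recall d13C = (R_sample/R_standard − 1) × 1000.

d13C = (R_sample / R_standard − 1) × 1000
R_sample / R_standard = 0.0112523 / 0.0111800 = 1.006467
d13C = (1.006467 − 1) × 1000 = 6.47 per mil

6.5 per mil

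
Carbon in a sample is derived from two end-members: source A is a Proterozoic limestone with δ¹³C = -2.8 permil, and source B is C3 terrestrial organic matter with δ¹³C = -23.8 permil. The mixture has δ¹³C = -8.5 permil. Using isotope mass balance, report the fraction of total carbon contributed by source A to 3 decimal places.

δ_mix = f_A·δ_A + (1 − f_A)·δ_B  ⇒  f_A = (δ_mix − δ_B)/(δ_A − δ_B)
f_A = (-8.5 − (-23.8)) / (-2.8 − (-23.8))
f_A = 15.3 / 21.0 = 0.7286

0.729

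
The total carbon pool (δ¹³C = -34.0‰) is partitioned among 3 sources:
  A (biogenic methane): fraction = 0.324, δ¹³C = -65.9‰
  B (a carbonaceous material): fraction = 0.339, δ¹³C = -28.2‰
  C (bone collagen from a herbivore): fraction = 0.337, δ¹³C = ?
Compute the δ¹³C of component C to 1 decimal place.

Isotope mass balance: δ_bulk = Σ fᵢ·δᵢ.
-34.0 = 0.324×(-65.9) + 0.339×(-28.2) + 0.337×δ_C
0.337·δ_C = -34.0 − (-30.911) = -3.089
δ_C = -3.089 / 0.337 = -9.16‰

-9.2‰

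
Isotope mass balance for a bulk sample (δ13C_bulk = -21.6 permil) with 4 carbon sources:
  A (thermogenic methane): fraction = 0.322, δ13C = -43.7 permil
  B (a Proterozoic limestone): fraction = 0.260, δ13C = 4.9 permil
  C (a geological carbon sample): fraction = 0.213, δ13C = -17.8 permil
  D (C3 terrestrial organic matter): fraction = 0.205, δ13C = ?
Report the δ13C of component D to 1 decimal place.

-24.4 permil

Isotope mass balance: δ_bulk = Σ fᵢ·δᵢ.
-21.6 = 0.322×(-43.7) + 0.260×(4.9) + 0.213×(-17.8) + 0.205×δ_D
0.205·δ_D = -21.6 − (-16.589) = -5.011
δ_D = -5.011 / 0.205 = -24.44 permil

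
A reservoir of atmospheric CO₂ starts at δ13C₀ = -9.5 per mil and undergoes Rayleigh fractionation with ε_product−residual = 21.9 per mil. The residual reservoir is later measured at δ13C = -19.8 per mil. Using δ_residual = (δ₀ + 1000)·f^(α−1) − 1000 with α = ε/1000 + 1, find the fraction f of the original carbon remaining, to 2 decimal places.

α − 1 = ε/1000 = 0.0219
(δ_res + 1000)/(δ₀ + 1000) = (-19.8 + 1000)/(-9.5 + 1000) = 980.2/990.5 = 0.989601
f = 0.989601^(1/0.0219) = exp(ln(0.989601)/0.0219) = exp(-0.01045/0.0219)
f = exp(-0.4773) = 0.6204

0.62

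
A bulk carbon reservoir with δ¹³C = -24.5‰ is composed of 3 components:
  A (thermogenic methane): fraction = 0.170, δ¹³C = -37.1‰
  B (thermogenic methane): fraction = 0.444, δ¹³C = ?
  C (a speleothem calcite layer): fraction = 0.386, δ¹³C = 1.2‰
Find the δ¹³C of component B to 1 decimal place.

Isotope mass balance: δ_bulk = Σ fᵢ·δᵢ.
-24.5 = 0.170×(-37.1) + 0.444×δ_B + 0.386×(1.2)
0.444·δ_B = -24.5 − (-5.844) = -18.656
δ_B = -18.656 / 0.444 = -42.02‰

-42.0‰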